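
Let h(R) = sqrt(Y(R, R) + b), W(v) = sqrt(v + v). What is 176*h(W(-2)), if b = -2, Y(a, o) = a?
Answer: 176*sqrt(-2 + 2*I) ≈ 113.27 + 273.46*I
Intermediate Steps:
W(v) = sqrt(2)*sqrt(v) (W(v) = sqrt(2*v) = sqrt(2)*sqrt(v))
h(R) = sqrt(-2 + R) (h(R) = sqrt(R - 2) = sqrt(-2 + R))
176*h(W(-2)) = 176*sqrt(-2 + sqrt(2)*sqrt(-2)) = 176*sqrt(-2 + sqrt(2)*(I*sqrt(2))) = 176*sqrt(-2 + 2*I)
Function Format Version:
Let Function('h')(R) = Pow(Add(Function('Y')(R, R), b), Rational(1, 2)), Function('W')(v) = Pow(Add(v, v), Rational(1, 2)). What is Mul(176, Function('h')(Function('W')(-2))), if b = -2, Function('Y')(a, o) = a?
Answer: Mul(176, Pow(Add(-2, Mul(2, I)), Rational(1, 2))) ≈ Add(113.27, Mul(273.46, I))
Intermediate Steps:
Function('W')(v) = Mul(Pow(2, Rational(1, 2)), Pow(v, Rational(1, 2))) (Function('W')(v) = Pow(Mul(2, v), Rational(1, 2)) = Mul(Pow(2, Rational(1, 2)), Pow(v, Rational(1, 2))))
Function('h')(R) = Pow(Add(-2, R), Rational(1, 2)) (Function('h')(R) = Pow(Add(R, -2), Rational(1, 2)) = Pow(Add(-2, R), Rational(1, 2)))
Mul(176, Function('h')(Function('W')(-2))) = Mul(176, Pow(Add(-2, Mul(Pow(2, Rational(1, 2)), Pow(-2, Rational(1, 2)))), Rational(1, 2))) = Mul(176, Pow(Add(-2, Mul(Pow(2, Rational(1, 2)), Mul(I, Pow(2, Rational(1, 2))))), Rational(1, 2))) = Mul(176, Pow(Add(-2, Mul(2, I)), Rational(1, 2)))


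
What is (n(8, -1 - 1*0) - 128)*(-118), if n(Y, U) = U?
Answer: 15222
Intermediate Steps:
(n(8, -1 - 1*0) - 128)*(-118) = ((-1 - 1*0) - 128)*(-118) = ((-1 + 0) - 128)*(-118) = (-1 - 128)*(-118) = -129*(-118) = 15222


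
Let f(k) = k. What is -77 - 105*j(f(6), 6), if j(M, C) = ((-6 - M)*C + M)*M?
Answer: 41503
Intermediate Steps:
j(M, C) = M*(M + C*(-6 - M)) (j(M, C) = (C*(-6 - M) + M)*M = (M + C*(-6 - M))*M = M*(M + C*(-6 - M)))
-77 - 105*j(f(6), 6) = -77 - 630*(6 - 6*6 - 1*6*6) = -77 - 630*(6 - 36 - 36) = -77 - 630*(-66) = -77 - 105*(-396) = -77 + 41580 = 41503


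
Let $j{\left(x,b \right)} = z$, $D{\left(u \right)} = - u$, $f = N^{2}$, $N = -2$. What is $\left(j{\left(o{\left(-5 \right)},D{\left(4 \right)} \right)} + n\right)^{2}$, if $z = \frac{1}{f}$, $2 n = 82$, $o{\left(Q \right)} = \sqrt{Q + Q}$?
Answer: $\frac{27225}{16} \approx 1701.6$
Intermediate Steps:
$o{\left(Q \right)} = \sqrt{2} \sqrt{Q}$ ($o{\left(Q \right)} = \sqrt{2 Q} = \sqrt{2} \sqrt{Q}$)
$f = 4$ ($f = \left(-2\right)^{2} = 4$)
$n = 41$ ($n = \frac{1}{2} \cdot 82 = 41$)
$z = \frac{1}{4} \approx 0.25$
$j{\left(x,b \right)} = \frac{1}{4}$
$\left(j{\left(o{\left(-5 \right)},D{\left(4 \right)} \right)} + n\right)^{2} = \left(\frac{1}{4} + 41\right)^{2} = \left(\frac{165}{4}\right)^{2} = \frac{27225}{16}$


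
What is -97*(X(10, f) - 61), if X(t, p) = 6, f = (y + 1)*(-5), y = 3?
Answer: 5335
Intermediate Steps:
f = -20 (f = (3 + 1)*(-5) = 4*(-5) = -20)
-97*(X(10, f) - 61) = -97*(6 - 61) = -97*(-55) = 5335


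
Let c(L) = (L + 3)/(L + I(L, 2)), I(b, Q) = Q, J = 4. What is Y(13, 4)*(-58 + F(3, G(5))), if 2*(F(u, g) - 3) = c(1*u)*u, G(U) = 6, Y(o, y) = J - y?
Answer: 0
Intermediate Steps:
Y(o, y) = 4 - y
c(L) = (3 + L)/(2 + L) (c(L) = (L + 3)/(L + 2) = (3 + L)/(2 + L))
F(u, g) = 3 + u*(3 + u)/(2*(2 + u)) (F(u, g) = 3 + (((3 + 1*u)/(2 + 1*u))*u)/2 = 3 + (((3 + u)/(2 + u))*u)/2 = 3 + (u*(3 + u)/(2 + u))/2 = 3 + u*(3 + u)/(2*(2 + u)))
Y(13, 4)*(-58 + F(3, G(5))) = (4 - 1*4)*(-58 + (12 + 3**2 + 9*3)/(2*(2 + 3))) = (4 - 4)*(-58 + (1/2)*(12 + 9 + 27)/5) = 0*(-58 + (1/2)*(1/5)*48) = 0*(-58 + 24/5) = 0*(-266/5) = 0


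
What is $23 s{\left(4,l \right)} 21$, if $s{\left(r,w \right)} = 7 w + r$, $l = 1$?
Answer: $5313$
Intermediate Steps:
$s{\left(r,w \right)} = r + 7 w$
$23 s{\left(4,l \right)} 21 = 23 \left(4 + 7 \cdot 1\right) 21 = 23 \left(4 + 7\right) 21 = 23 \cdot 11 \cdot 21 = 253 \cdot 21 = 5313$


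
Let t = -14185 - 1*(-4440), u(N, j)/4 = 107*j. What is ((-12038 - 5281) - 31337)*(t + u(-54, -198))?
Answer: 4597456784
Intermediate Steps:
u(N, j) = 428*j (u(N, j) = 4*(107*j) = 428*j)
t = -9745 (t = -14185 + 4440 = -9745)
((-12038 - 5281) - 31337)*(t + u(-54, -198)) = ((-12038 - 5281) - 31337)*(-9745 + 428*(-198)) = (-17319 - 31337)*(-9745 - 84744) = -48656*(-94489) = 4597456784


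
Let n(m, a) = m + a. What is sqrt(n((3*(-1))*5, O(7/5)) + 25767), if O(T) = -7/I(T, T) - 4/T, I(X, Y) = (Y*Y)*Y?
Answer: sqrt(1261583)/7 ≈ 160.46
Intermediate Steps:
I(X, Y) = Y**3 (I(X, Y) = Y**2*Y = Y**3)
O(T) = -7/T**3 - 4/T
n(m, a) = a + m
sqrt(n((3*(-1))*5, O(7/5)) + 25767) = sqrt(((-7/(7/5)**3 - 4/(7/5)) + (3*(-1))*5) + 25767) = sqrt(((-7/(7*(1/5))**3 - 4/(7*(1/5))) - 3*5) + 25767) = sqrt(((-7/(7/5)**3 - 4/7/5) - 15) + 25767) = sqrt(((-7*125/343 - 4*5/7) - 15) + 25767) = sqrt(((-125/49 - 20/7) - 15) + 25767) = sqrt((-265/49 - 15) + 25767) = sqrt(-1000/49 + 25767) = sqrt(1261583/49) = sqrt(1261583)/7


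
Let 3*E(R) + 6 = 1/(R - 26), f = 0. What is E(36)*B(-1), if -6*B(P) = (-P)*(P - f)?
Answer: -59/180 ≈ -0.32778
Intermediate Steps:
B(P) = P²/6 (B(P) = -(-P)*(P - 1*0)/6 = -(-P)*(P + 0)/6 = -(-P)*P/6 = -(-1)*P²/6 = P²/6)
E(R) = -2 + 1/(3*(-26 + R)) (E(R) = -2 + 1/(3*(R - 26)) = -2 + 1/(3*(-26 + R)))
E(36)*B(-1) = ((157 - 6*36)/(3*(-26 + 36)))*((⅙)*(-1)²) = ((⅓)*(157 - 216)/10)*((⅙)*1) = ((⅓)*(⅒)*(-59))*(⅙) = -59/30*⅙ = -59/180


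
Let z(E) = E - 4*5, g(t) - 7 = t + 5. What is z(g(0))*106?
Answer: -848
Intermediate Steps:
g(t) = 12 + t (g(t) = 7 + (t + 5) = 7 + (5 + t) = 12 + t)
z(E) = -20 + E (z(E) = E - 20 = -20 + E)
z(g(0))*106 = (-20 + (12 + 0))*106 = (-20 + 12)*106 = -8*106 = -848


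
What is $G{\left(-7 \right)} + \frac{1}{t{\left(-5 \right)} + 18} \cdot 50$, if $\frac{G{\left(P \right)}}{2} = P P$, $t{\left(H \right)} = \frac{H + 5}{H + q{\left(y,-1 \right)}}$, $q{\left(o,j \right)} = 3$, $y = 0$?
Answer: $\frac{907}{9} \approx 100.78$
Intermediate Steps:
$t{\left(H \right)} = \frac{5 + H}{3 + H}$ ($t{\left(H \right)} = \frac{H + 5}{H + 3} = \frac{5 + H}{3 + H}$)
$G{\left(P \right)} = 2 P^{2}$ ($G{\left(P \right)} = 2 P P = 2 P^{2}$)
$G{\left(-7 \right)} + \frac{1}{t{\left(-5 \right)} + 18} \cdot 50 = 2 \left(-7\right)^{2} + \frac{1}{\frac{5 - 5}{3 - 5} + 18} \cdot 50 = 2 \cdot 49 + \frac{1}{\frac{1}{-2} \cdot 0 + 18} \cdot 50 = 98 + \frac{1}{\left(- \frac{1}{2}\right) 0 + 18} \cdot 50 = 98 + \frac{1}{0 + 18} \cdot 50 = 98 + \frac{1}{18} \cdot 50 = 98 + \frac{25}{9} = \frac{907}{9}$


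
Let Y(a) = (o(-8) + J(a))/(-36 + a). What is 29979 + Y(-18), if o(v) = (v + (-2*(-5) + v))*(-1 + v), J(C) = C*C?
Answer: 29972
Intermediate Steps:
J(C) = C²
o(v) = (-1 + v)*(10 + 2*v) (o(v) = (v + (10 + v))*(-1 + v) = (10 + 2*v)*(-1 + v) = (-1 + v)*(10 + 2*v))
Y(a) = (54 + a²)/(-36 + a) (Y(a) = ((-10 + 2*(-8)² + 8*(-8)) + a²)/(-36 + a) = ((-10 + 2*64 - 64) + a²)/(-36 + a) = ((-10 + 128 - 64) + a²)/(-36 + a) = (54 + a²)/(-36 + a))
29979 + Y(-18) = 29979 + (54 + (-18)²)/(-36 - 18) = 29979 + (54 + 324)/(-54) = 29979 - 1/54*378 = 29979 - 7 = 29972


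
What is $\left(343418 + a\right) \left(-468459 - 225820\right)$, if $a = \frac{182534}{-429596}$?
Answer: $- \frac{51213773907032863}{214798} \approx -2.3843 \cdot 10^{11}$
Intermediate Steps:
$a = - \frac{91267}{214798}$ ($a = 182534 \left(- \frac{1}{429596}\right) = - \frac{91267}{214798} \approx -0.4249$)
$\left(343418 + a\right) \left(-468459 - 225820\right) = \left(343418 - \frac{91267}{214798}\right) \left(-468459 - 225820\right) = \frac{73765408297}{214798} \left(-694279\right) = - \frac{51213773907032863}{214798}$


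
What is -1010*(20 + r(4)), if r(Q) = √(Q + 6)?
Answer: -20200 - 1010*√10 ≈ -23394.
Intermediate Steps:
r(Q) = √(6 + Q)
-1010*(20 + r(4)) = -1010*(20 + √(6 + 4)) = -1010*(20 + √10) = -20200 - 1010*√10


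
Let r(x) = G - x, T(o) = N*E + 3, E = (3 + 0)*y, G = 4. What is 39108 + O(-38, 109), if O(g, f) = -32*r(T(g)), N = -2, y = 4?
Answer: 38308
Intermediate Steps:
E = 12 (E = (3 + 0)*4 = 3*4 = 12)
T(o) = -21 (T(o) = -2*12 + 3 = -24 + 3 = -21)
r(x) = 4 - x
O(g, f) = -800 (O(g, f) = -32*(4 - 1*(-21)) = -32*(4 + 21) = -32*25 = -800)
39108 + O(-38, 109) = 39108 - 800 = 38308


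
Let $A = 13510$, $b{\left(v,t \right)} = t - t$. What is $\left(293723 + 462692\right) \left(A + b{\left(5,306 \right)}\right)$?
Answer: $10219166650$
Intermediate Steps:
$b{\left(v,t \right)} = 0$
$\left(293723 + 462692\right) \left(A + b{\left(5,306 \right)}\right) = \left(293723 + 462692\right) \left(13510 + 0\right) = 756415 \cdot 13510 = 10219166650$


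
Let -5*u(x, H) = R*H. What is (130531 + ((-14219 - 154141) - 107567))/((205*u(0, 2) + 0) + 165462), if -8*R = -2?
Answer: -290792/330883 ≈ -0.87884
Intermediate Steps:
R = ¼ (R = -⅛*(-2) = ¼ ≈ 0.25000)
u(x, H) = -H/20
(130531 + ((-14219 - 154141) - 107567))/((205*u(0, 2) + 0) + 165462) = (130531 + ((-14219 - 154141) - 107567))/((205*(-1/20*2) + 0) + 165462) = (130531 + (-168360 - 107567))/((205*(-⅒) + 0) + 165462) = (130531 - 275927)/((-41/2 + 0) + 165462) = -145396/(-41/2 + 165462) = -145396/330883/2 = -145396*2/330883 = -290792/330883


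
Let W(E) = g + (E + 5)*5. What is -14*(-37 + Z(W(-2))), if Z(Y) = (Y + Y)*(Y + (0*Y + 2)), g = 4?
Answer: -10654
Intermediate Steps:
W(E) = 29 + 5*E (W(E) = 4 + (E + 5)*5 = 4 + (5 + E)*5 = 4 + (25 + 5*E) = 29 + 5*E)
Z(Y) = 2*Y*(2 + Y) (Z(Y) = (2*Y)*(Y + (0 + 2)) = (2*Y)*(Y + 2) = (2*Y)*(2 + Y) = 2*Y*(2 + Y))
-14*(-37 + Z(W(-2))) = -14*(-37 + 2*(29 + 5*(-2))*(2 + (29 + 5*(-2)))) = -14*(-37 + 2*(29 - 10)*(2 + (29 - 10))) = -14*(-37 + 2*19*(2 + 19)) = -14*(-37 + 2*19*21) = -14*(-37 + 798) = -14*761 = -10654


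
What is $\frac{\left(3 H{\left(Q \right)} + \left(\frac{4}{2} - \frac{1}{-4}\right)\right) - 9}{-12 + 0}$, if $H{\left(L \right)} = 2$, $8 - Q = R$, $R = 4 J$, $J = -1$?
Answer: $\frac{1}{16} \approx 0.0625$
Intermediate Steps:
$R = -4$ ($R = 4 \left(-1\right) = -4$)
$Q = 12$ ($Q = 8 - -4 = 8 + 4 = 12$)
$\frac{\left(3 H{\left(Q \right)} + \left(\frac{4}{2} - \frac{1}{-4}\right)\right) - 9}{-12 + 0} = \frac{\left(3 \cdot 2 + \left(\frac{4}{2} - \frac{1}{-4}\right)\right) - 9}{-12 + 0} = \frac{\left(6 + \left(4 \cdot \frac{1}{2} - - \frac{1}{4}\right)\right) - 9}{-12} = - \frac{\left(6 + \left(2 + \frac{1}{4}\right)\right) - 9}{12} = - \frac{\left(6 + \frac{9}{4}\right) - 9}{12} = - \frac{\frac{33}{4} - 9}{12} = \left(- \frac{1}{12}\right) \left(- \frac{3}{4}\right) = \frac{1}{16}$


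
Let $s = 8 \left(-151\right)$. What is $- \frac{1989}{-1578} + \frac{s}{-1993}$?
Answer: $\frac{1956767}{1048318} \approx 1.8666$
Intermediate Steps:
$s = -1208$
$- \frac{1989}{-1578} + \frac{s}{-1993} = - \frac{1989}{-1578} - \frac{1208}{-1993} = \left(-1989\right) \left(- \frac{1}{1578}\right) - - \frac{1208}{1993} = \frac{663}{526} + \frac{1208}{1993} = \frac{1956767}{1048318}$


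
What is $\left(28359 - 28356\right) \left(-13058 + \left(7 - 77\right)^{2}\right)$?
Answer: $-24474$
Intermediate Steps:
$\left(28359 - 28356\right) \left(-13058 + \left(7 - 77\right)^{2}\right) = \left(28359 - 28356\right) \left(-13058 + \left(-70\right)^{2}\right) = 3 \left(-13058 + 4900\right) = 3 \left(-8158\right) = -24474$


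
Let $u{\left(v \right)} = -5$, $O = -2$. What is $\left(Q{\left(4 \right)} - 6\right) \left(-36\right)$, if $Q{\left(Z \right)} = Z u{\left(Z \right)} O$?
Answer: $-1224$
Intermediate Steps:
$Q{\left(Z \right)} = 10 Z$ ($Q{\left(Z \right)} = Z \left(-5\right) \left(-2\right) = - 5 Z \left(-2\right) = 10 Z$)
$\left(Q{\left(4 \right)} - 6\right) \left(-36\right) = \left(10 \cdot 4 - 6\right) \left(-36\right) = \left(40 - 6\right) \left(-36\right) = 34 \left(-36\right) = -1224$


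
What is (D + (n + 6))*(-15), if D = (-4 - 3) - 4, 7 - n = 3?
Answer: 15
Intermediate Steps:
n = 4 (n = 7 - 1*3 = 7 - 3 = 4)
D = -11 (D = -7 - 4 = -11)
(D + (n + 6))*(-15) = (-11 + (4 + 6))*(-15) = (-11 + 10)*(-15) = -1*(-15) = 15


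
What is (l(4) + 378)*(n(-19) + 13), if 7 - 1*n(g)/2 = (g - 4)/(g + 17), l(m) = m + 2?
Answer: 1536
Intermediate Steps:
l(m) = 2 + m
n(g) = 14 - 2*(-4 + g)/(17 + g) (n(g) = 14 - 2*(g - 4)/(g + 17) = 14 - 2*(-4 + g)/(17 + g))
(l(4) + 378)*(n(-19) + 13) = ((2 + 4) + 378)*(6*(41 + 2*(-19))/(17 - 19) + 13) = (6 + 378)*(6*(41 - 38)/(-2) + 13) = 384*(6*(-½)*3 + 13) = 384*(-9 + 13) = 384*4 = 1536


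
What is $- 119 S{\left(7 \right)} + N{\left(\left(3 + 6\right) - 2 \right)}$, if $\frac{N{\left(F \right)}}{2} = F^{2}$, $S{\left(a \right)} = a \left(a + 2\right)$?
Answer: $-7399$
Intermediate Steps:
$S{\left(a \right)} = a \left(2 + a\right)$
$N{\left(F \right)} = 2 F^{2}$
$- 119 S{\left(7 \right)} + N{\left(\left(3 + 6\right) - 2 \right)} = - 119 \cdot 7 \left(2 + 7\right) + 2 \left(\left(3 + 6\right) - 2\right)^{2} = - 119 \cdot 7 \cdot 9 + 2 \left(9 - 2\right)^{2} = \left(-119\right) 63 + 2 \cdot 7^{2} = -7497 + 2 \cdot 49 = -7497 + 98 = -7399$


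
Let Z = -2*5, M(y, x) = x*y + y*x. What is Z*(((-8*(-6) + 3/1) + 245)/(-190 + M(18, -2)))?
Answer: 1480/131 ≈ 11.298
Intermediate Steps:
M(y, x) = 2*x*y (M(y, x) = x*y + x*y = 2*x*y)
Z = -10
Z*(((-8*(-6) + 3/1) + 245)/(-190 + M(18, -2))) = -10*((-8*(-6) + 3/1) + 245)/(-190 + 2*(-2)*18) = -10*((48 + 3*1) + 245)/(-190 - 72) = -10*((48 + 3) + 245)/(-262) = -10*(51 + 245)*(-1)/262 = -2960*(-1)/262 = -10*(-148/131) = 1480/131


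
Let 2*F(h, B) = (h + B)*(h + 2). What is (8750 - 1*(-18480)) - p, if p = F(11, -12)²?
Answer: 108751/4 ≈ 27188.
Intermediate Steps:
F(h, B) = (2 + h)*(B + h)/2 (F(h, B) = ((h + B)*(h + 2))/2 = ((B + h)*(2 + h))/2 = ((2 + h)*(B + h))/2 = (2 + h)*(B + h)/2)
p = 169/4 (p = (-12 + 11 + (½)*11² + (½)*(-12)*11)² = (-12 + 11 + (½)*121 - 66)² = (-12 + 11 + 121/2 - 66)² = (-13/2)² = 169/4 ≈ 42.250)
(8750 - 1*(-18480)) - p = (8750 - 1*(-18480)) - 1*169/4 = (8750 + 18480) - 169/4 = 27230 - 169/4 = 108751/4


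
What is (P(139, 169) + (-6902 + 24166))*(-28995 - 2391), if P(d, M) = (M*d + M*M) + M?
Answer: -2180856210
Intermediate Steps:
P(d, M) = M + M² + M*d (P(d, M) = (M*d + M²) + M = (M² + M*d) + M = M + M² + M*d)
(P(139, 169) + (-6902 + 24166))*(-28995 - 2391) = (169*(1 + 169 + 139) + (-6902 + 24166))*(-28995 - 2391) = (169*309 + 17264)*(-31386) = (52221 + 17264)*(-31386) = 69485*(-31386) = -2180856210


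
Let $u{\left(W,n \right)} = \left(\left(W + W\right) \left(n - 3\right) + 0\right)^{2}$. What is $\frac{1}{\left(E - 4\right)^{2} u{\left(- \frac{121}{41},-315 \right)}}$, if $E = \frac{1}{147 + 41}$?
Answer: $\frac{3713329}{208758834383121} \approx 1.7788 \cdot 10^{-8}$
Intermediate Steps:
$E = \frac{1}{188} \approx 0.0053191$
$u{\left(W,n \right)} = 4 W^{2} \left(-3 + n\right)^{2}$ ($u{\left(W,n \right)} = \left(2 W \left(n - 3\right) + 0\right)^{2} = \left(2 W \left(-3 + n\right) + 0\right)^{2} = \left(2 W \left(-3 + n\right)\right)^{2} = 4 W^{2} \left(-3 + n\right)^{2}$)
$\frac{1}{\left(E - 4\right)^{2} u{\left(- \frac{121}{41},-315 \right)}} = \frac{1}{\left(\frac{1}{188} - 4\right)^{2} \cdot 4 \left(- \frac{121}{41}\right)^{2} \left(-3 - 315\right)^{2}} = \frac{1}{\left(- \frac{751}{188}\right)^{2} \cdot 4 \left(\left(-121\right) \frac{1}{41}\right)^{2} \left(-318\right)^{2}} = \frac{1}{\frac{564001}{35344} \cdot 4 \left(- \frac{121}{41}\right)^{2} \cdot 101124} = \frac{35344}{564001 \cdot 4 \cdot \frac{14641}{1681} \cdot 101124} = \frac{35344}{564001 \cdot \frac{5922225936}{1681}} = \frac{35344}{564001} \cdot \frac{1681}{5922225936} = \frac{3713329}{208758834383121}$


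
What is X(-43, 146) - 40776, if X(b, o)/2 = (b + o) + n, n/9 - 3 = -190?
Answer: -43936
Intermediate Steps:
n = -1683 (n = 27 + 9*(-190) = 27 - 1710 = -1683)
X(b, o) = -3366 + 2*b + 2*o (X(b, o) = 2*((b + o) - 1683) = 2*(-1683 + b + o) = -3366 + 2*b + 2*o)
X(-43, 146) - 40776 = (-3366 + 2*(-43) + 2*146) - 40776 = (-3366 - 86 + 292) - 40776 = -3160 - 40776 = -43936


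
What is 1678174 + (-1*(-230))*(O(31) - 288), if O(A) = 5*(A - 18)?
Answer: 1626884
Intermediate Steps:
O(A) = -90 + 5*A (O(A) = 5*(-18 + A) = -90 + 5*A)
1678174 + (-1*(-230))*(O(31) - 288) = 1678174 + (-1*(-230))*((-90 + 5*31) - 288) = 1678174 + 230*((-90 + 155) - 288) = 1678174 + 230*(65 - 288) = 1678174 + 230*(-223) = 1678174 - 51290 = 1626884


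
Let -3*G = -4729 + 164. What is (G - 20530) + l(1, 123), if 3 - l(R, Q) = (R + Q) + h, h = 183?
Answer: -57937/3 ≈ -19312.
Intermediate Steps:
G = 4565/3 (G = -(-4729 + 164)/3 = -1/3*(-4565) = 4565/3 ≈ 1521.7)
l(R, Q) = -180 - Q - R (l(R, Q) = 3 - ((R + Q) + 183) = 3 - ((Q + R) + 183) = 3 - (183 + Q + R) = 3 + (-183 - Q - R) = -180 - Q - R)
(G - 20530) + l(1, 123) = (4565/3 - 20530) + (-180 - 1*123 - 1*1) = -57025/3 + (-180 - 123 - 1) = -57025/3 - 304 = -57937/3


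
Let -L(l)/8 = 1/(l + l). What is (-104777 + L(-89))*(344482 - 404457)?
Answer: 559275811275/89 ≈ 6.2840e+9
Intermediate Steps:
L(l) = -4/l (L(l) = -8/(l + l) = -8*1/(2*l) = -4/l)
(-104777 + L(-89))*(344482 - 404457) = (-104777 - 4/(-89))*(344482 - 404457) = (-104777 - 4*(-1/89))*(-59975) = (-104777 + 4/89)*(-59975) = -9325149/89*(-59975) = 559275811275/89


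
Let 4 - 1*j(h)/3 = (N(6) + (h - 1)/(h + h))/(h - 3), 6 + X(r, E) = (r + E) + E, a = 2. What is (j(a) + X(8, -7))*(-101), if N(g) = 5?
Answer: -6363/4 ≈ -1590.8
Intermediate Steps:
X(r, E) = -6 + r + 2*E (X(r, E) = -6 + ((r + E) + E) = -6 + ((E + r) + E) = -6 + (r + 2*E) = -6 + r + 2*E)
j(h) = 12 - 3*(5 + (-1 + h)/(2*h))/(-3 + h) (j(h) = 12 - 3*(5 + (h - 1)/(h + h))/(h - 3) = 12 - 3*(5 + (-1 + h)/((2*h)))/(-3 + h) = 12 - 3*(5 + (-1 + h)*(1/(2*h)))/(-3 + h) = 12 - 3*(5 + (-1 + h)/(2*h))/(-3 + h))
(j(a) + X(8, -7))*(-101) = ((3/2)*(1 - 35*2 + 8*2²)/(2*(-3 + 2)) + (-6 + 8 + 2*(-7)))*(-101) = ((3/2)*(½)*(1 - 70 + 8*4)/(-1) + (-6 + 8 - 14))*(-101) = ((3/2)*(½)*(-1)*(1 - 70 + 32) - 12)*(-101) = ((3/2)*(½)*(-1)*(-37) - 12)*(-101) = (111/4 - 12)*(-101) = (63/4)*(-101) = -6363/4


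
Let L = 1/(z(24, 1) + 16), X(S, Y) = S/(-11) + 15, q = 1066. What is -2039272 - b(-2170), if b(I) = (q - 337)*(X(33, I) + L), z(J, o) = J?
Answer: -81921529/40 ≈ -2.0480e+6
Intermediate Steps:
X(S, Y) = 15 - S/11 (X(S, Y) = S*(-1/11) + 15 = -S/11 + 15 = 15 - S/11)
L = 1/40 (L = 1/(24 + 16) = 1/40 ≈ 0.025000)
b(I) = 350649/40 (b(I) = (1066 - 337)*((15 - 1/11*33) + 1/40) = 729*((15 - 3) + 1/40) = 729*(12 + 1/40) = 729*(481/40) = 350649/40)
-2039272 - b(-2170) = -2039272 - 1*350649/40 = -2039272 - 350649/40 = -81921529/40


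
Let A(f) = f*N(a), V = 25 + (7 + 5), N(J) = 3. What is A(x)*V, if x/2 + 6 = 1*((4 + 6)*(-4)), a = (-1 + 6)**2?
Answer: -10212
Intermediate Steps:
a = 25 (a = 5**2 = 25)
V = 37 (V = 25 + 12 = 37)
x = -92 (x = -12 + 2*(1*((4 + 6)*(-4))) = -12 + 2*(1*(10*(-4))) = -12 + 2*(1*(-40)) = -12 + 2*(-40) = -12 - 80 = -92)
A(f) = 3*f (A(f) = f*3 = 3*f)
A(x)*V = (3*(-92))*37 = -276*37 = -10212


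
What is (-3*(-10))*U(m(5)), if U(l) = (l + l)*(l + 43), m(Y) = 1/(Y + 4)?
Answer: 7760/27 ≈ 287.41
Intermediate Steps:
m(Y) = 1/(4 + Y)
U(l) = 2*l*(43 + l) (U(l) = (2*l)*(43 + l) = 2*l*(43 + l))
(-3*(-10))*U(m(5)) = (-3*(-10))*(2*(43 + 1/(4 + 5))/(4 + 5)) = 30*(2*(43 + 1/9)/9) = 30*(2*(⅑)*(43 + ⅑)) = 30*(2*(⅑)*(388/9)) = 30*(776/81) = 7760/27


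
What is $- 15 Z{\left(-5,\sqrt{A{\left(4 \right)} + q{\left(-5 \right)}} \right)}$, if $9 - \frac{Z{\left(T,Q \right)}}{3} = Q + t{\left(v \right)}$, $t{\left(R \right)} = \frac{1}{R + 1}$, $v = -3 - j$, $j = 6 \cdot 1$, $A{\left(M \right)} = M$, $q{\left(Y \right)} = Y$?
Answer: $- \frac{3285}{8} + 45 i \approx -410.63 + 45.0 i$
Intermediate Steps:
$j = 6$
$v = -9$ ($v = -3 - 6 = -9$)
$t{\left(R \right)} = \frac{1}{1 + R}$
$Z{\left(T,Q \right)} = \frac{219}{8} - 3 Q$ ($Z{\left(T,Q \right)} = 27 - 3 \left(Q + \frac{1}{1 - 9}\right) = 27 - 3 \left(Q + \frac{1}{-8}\right) = 27 - 3 \left(Q - \frac{1}{8}\right) = 27 - 3 \left(- \frac{1}{8} + Q\right) = 27 - \left(- \frac{3}{8} + 3 Q\right) = \frac{219}{8} - 3 Q$)
$- 15 Z{\left(-5,\sqrt{A{\left(4 \right)} + q{\left(-5 \right)}} \right)} = - 15 \left(\frac{219}{8} - 3 \sqrt{4 - 5}\right) = - 15 \left(\frac{219}{8} - 3 \sqrt{-1}\right) = - 15 \left(\frac{219}{8} - 3 i\right) = - \frac{3285}{8} + 45 i$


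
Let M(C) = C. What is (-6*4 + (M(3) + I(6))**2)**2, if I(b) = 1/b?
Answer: 253009/1296 ≈ 195.22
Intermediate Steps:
(-6*4 + (M(3) + I(6))**2)**2 = (-6*4 + (3 + 1/6)**2)**2 = (-24 + (3 + 1/6)**2)**2 = (-24 + (19/6)**2)**2 = (-24 + 361/36)**2 = (-503/36)**2 = 253009/1296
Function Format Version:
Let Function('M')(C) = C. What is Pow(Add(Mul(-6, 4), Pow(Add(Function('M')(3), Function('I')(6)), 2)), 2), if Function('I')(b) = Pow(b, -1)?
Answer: Rational(253009, 1296) ≈ 195.22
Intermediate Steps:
Pow(Add(Mul(-6, 4), Pow(Add(Function('M')(3), Function('I')(6)), 2)), 2) = Pow(Add(Mul(-6, 4), Pow(Add(3, Pow(6, -1)), 2)), 2) = Pow(Add(-24, Pow(Add(3, Rational(1, 6)), 2)), 2) = Pow(Add(-24, Pow(Rational(19, 6), 2)), 2) = Pow(Add(-24, Rational(361, 36)), 2) = Pow(Rational(-503, 36), 2) = Rational(253009, 1296)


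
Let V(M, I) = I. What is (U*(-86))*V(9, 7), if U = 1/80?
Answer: -301/40 ≈ -7.5250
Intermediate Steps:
U = 1/80 ≈ 0.012500
(U*(-86))*V(9, 7) = ((1/80)*(-86))*7 = -43/40*7 = -301/40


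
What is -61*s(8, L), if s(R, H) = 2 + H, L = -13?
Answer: 671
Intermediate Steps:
-61*s(8, L) = -61*(2 - 13) = -61*(-11) = 671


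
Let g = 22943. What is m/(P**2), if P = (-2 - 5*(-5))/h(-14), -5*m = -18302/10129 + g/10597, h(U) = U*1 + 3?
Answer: -4651645713/283906399385 ≈ -0.016384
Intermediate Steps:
h(U) = 3 + U (h(U) = U + 3 = 3 + U)
m = -38443353/536685065 (m = -(-18302/10129 + 22943/10597)/5 = -1/5*38443353/107337013 = -38443353/536685065 ≈ -0.071631)
P = -23/11 (P = (-2 - 5*(-5))/(3 - 14) = (-2 + 25)/(-11) = 23*(-1/11) = -23/11 ≈ -2.0909)
m/(P**2) = -38443353/(536685065*((-23/11)**2)) = -38443353/(536685065*529/121) = -38443353/536685065*121/529 = -4651645713/283906399385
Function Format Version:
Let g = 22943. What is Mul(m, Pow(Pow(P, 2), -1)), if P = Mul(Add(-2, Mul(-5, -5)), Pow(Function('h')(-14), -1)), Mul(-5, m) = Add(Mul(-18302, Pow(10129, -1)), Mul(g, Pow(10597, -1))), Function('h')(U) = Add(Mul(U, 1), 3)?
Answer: Rational(-4651645713, 283906399385) ≈ -0.016384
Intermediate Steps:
Function('h')(U) = Add(3, U) (Function('h')(U) = Add(U, 3) = Add(3, U))
m = Rational(-38443353, 536685065) (m = Mul(Rational(-1, 5), Add(Mul(-18302, Pow(10129, -1)), Mul(22943, Pow(10597, -1)))) = Mul(Rational(-1, 5), Add(Mul(-18302, Rational(1, 10129)), Mul(22943, Rational(1, 10597)))) = Mul(Rational(-1, 5), Add(Rational(-18302, 10129), Rational(22943, 10597))) = Mul(Rational(-1, 5), Rational(38443353, 107337013)) = Rational(-38443353, 536685065) ≈ -0.071631)
P = Rational(-23, 11) (P = Mul(Add(-2, Mul(-5, -5)), Pow(Add(3, -14), -1)) = Mul(Add(-2, 25), Pow(-11, -1)) = Mul(23, Rational(-1, 11)) = Rational(-23, 11) ≈ -2.0909)
Mul(m, Pow(Pow(P, 2), -1)) = Mul(Rational(-38443353, 536685065), Pow(Pow(Rational(-23, 11), 2), -1)) = Mul(Rational(-38443353, 536685065), Pow(Rational(529, 121), -1)) = Mul(Rational(-38443353, 536685065), Rational(121, 529)) = Rational(-4651645713, 283906399385)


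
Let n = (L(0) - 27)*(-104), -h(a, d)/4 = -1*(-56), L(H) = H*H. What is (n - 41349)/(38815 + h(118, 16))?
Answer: -38541/38591 ≈ -0.99870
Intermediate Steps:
L(H) = H²
h(a, d) = -224 (h(a, d) = -(-4)*(-56) = -4*56 = -224)
n = 2808 (n = (0² - 27)*(-104) = (0 - 27)*(-104) = -27*(-104) = 2808)
(n - 41349)/(38815 + h(118, 16)) = (2808 - 41349)/(38815 - 224) = -38541/38591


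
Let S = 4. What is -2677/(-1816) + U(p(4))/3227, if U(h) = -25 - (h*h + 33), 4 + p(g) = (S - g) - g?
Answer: 8417127/5860232 ≈ 1.4363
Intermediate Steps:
p(g) = -2*g (p(g) = -4 + ((4 - g) - g) = -4 + (4 - 2*g) = -2*g)
U(h) = -58 - h² (U(h) = -25 - (h² + 33) = -25 - (33 + h²) = -25 + (-33 - h²) = -58 - h²)
-2677/(-1816) + U(p(4))/3227 = -2677/(-1816) + (-58 - (-2*4)²)/3227 = -2677*(-1/1816) + (-58 - 1*(-8)²)*(1/3227) = 2677/1816 + (-58 - 1*64)*(1/3227) = 2677/1816 + (-58 - 64)*(1/3227) = 2677/1816 - 122*1/3227 = 2677/1816 - 122/3227 = 8417127/5860232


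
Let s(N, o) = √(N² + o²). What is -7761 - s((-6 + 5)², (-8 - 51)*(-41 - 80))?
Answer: -7761 - √50965322 ≈ -14900.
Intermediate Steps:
-7761 - s((-6 + 5)², (-8 - 51)*(-41 - 80)) = -7761 - √(((-6 + 5)²)² + ((-8 - 51)*(-41 - 80))²) = -7761 - √(((-1)²)² + (-59*(-121))²) = -7761 - √(1² + 7139²) = -7761 - √(1 + 50965321) = -7761 - √50965322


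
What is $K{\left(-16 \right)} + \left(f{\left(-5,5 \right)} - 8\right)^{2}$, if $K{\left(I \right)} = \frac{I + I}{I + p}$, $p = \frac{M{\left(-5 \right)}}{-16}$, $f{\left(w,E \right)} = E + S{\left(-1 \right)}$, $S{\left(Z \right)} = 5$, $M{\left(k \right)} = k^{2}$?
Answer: $\frac{1636}{281} \approx 5.8221$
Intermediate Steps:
$f{\left(w,E \right)} = 5 + E$ ($f{\left(w,E \right)} = E + 5 = 5 + E$)
$p = - \frac{25}{16}$ ($p = \frac{\left(-5\right)^{2}}{-16} = 25 \left(- \frac{1}{16}\right) = - \frac{25}{16} \approx -1.5625$)
$K{\left(I \right)} = \frac{2 I}{- \frac{25}{16} + I}$ ($K{\left(I \right)} = \frac{I + I}{I - \frac{25}{16}} = \frac{2 I}{- \frac{25}{16} + I}$)
$K{\left(-16 \right)} + \left(f{\left(-5,5 \right)} - 8\right)^{2} = 32 \left(-16\right) \frac{1}{-25 + 16 \left(-16\right)} + \left(\left(5 + 5\right) - 8\right)^{2} = 32 \left(-16\right) \frac{1}{-25 - 256} + \left(10 - 8\right)^{2} = 32 \left(-16\right) \frac{1}{-281} + 2^{2} = 32 \left(-16\right) \left(- \frac{1}{281}\right) + 4 = \frac{512}{281} + 4 = \frac{1636}{281}$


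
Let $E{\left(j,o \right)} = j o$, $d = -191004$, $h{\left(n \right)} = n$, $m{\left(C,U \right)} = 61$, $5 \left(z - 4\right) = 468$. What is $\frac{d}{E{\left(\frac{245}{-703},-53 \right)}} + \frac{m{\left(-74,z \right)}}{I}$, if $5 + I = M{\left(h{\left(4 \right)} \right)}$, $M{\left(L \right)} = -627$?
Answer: $- \frac{84863105269}{8206520} \approx -10341.0$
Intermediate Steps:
$z = \frac{488}{5}$ ($z = 4 + \frac{1}{5} \cdot 468 = 4 + \frac{468}{5} = \frac{488}{5} \approx 97.6$)
$I = -632$ ($I = -5 - 627 = -632$)
$\frac{d}{E{\left(\frac{245}{-703},-53 \right)}} + \frac{m{\left(-74,z \right)}}{I} = - \frac{191004}{\frac{245}{-703} \left(-53\right)} + \frac{61}{-632} = - \frac{191004}{245 \left(- \frac{1}{703}\right) \left(-53\right)} + 61 \left(- \frac{1}{632}\right) = - \frac{191004}{\left(- \frac{245}{703}\right) \left(-53\right)} - \frac{61}{632} = - \frac{191004}{\frac{12985}{703}} - \frac{61}{632} = \left(-191004\right) \frac{703}{12985} - \frac{61}{632} = - \frac{134275812}{12985} - \frac{61}{632} = - \frac{84863105269}{8206520}$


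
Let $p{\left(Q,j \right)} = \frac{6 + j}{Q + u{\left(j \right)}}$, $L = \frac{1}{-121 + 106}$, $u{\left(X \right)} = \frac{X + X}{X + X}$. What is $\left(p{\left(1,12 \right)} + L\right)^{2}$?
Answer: $\frac{17956}{225} \approx 79.804$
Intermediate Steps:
$u{\left(X \right)} = 1$ ($u{\left(X \right)} = \frac{2 X}{2 X} = 2 X \frac{1}{2 X} = 1$)
$L = - \frac{1}{15}$ ($L = \frac{1}{-15} = - \frac{1}{15} \approx -0.066667$)
$p{\left(Q,j \right)} = \frac{6 + j}{1 + Q}$ ($p{\left(Q,j \right)} = \frac{6 + j}{Q + 1} = \frac{6 + j}{1 + Q}$)
$\left(p{\left(1,12 \right)} + L\right)^{2} = \left(\frac{6 + 12}{1 + 1} - \frac{1}{15}\right)^{2} = \left(\frac{1}{2} \cdot 18 - \frac{1}{15}\right)^{2} = \left(9 - \frac{1}{15}\right)^{2} = \left(\frac{134}{15}\right)^{2} = \frac{17956}{225}$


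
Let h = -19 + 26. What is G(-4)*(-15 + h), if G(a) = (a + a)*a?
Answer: -256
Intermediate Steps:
h = 7
G(a) = 2*a**2 (G(a) = (2*a)*a = 2*a**2)
G(-4)*(-15 + h) = (2*(-4)**2)*(-15 + 7) = (2*16)*(-8) = 32*(-8) = -256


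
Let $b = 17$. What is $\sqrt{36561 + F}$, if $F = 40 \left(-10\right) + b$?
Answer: $\sqrt{36178} \approx 190.21$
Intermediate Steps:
$F = -383$ ($F = 40 \left(-10\right) + 17 = -400 + 17 = -383$)
$\sqrt{36561 + F} = \sqrt{36561 - 383} = \sqrt{36178}$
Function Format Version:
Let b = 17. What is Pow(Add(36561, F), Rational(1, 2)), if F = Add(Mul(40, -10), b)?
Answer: Pow(36178, Rational(1, 2)) ≈ 190.21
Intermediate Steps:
F = -383 (F = Add(Mul(40, -10), 17) = Add(-400, 17) = -383)
Pow(Add(36561, F), Rational(1, 2)) = Pow(Add(36561, -383), Rational(1, 2)) = Pow(36178, Rational(1, 2))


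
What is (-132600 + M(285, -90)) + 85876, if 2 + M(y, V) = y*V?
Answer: -72376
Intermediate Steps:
M(y, V) = -2 + V*y (M(y, V) = -2 + y*V = -2 + V*y)
(-132600 + M(285, -90)) + 85876 = (-132600 + (-2 - 90*285)) + 85876 = (-132600 + (-2 - 25650)) + 85876 = (-132600 - 25652) + 85876 = -158252 + 85876 = -72376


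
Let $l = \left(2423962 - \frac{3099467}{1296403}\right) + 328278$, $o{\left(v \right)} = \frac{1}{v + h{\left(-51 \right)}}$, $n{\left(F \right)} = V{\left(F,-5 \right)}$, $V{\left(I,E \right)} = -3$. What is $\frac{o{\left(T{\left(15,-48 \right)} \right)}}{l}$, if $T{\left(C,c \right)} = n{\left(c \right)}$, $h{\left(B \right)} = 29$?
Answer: $\frac{1296403}{92768236424578} \approx 1.3975 \cdot 10^{-8}$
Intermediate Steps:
$n{\left(F \right)} = -3$
$T{\left(C,c \right)} = -3$
$o{\left(v \right)} = \frac{1}{29 + v}$ ($o{\left(v \right)} = \frac{1}{v + 29} = \frac{1}{29 + v}$)
$l = \frac{3568009093253}{1296403}$ ($l = \left(2423962 - \frac{3099467}{1296403}\right) + 328278 = \frac{3142428509219}{1296403} + 328278 = \frac{3568009093253}{1296403} \approx 2.7522 \cdot 10^{6}$)
$\frac{o{\left(T{\left(15,-48 \right)} \right)}}{l} = \frac{1}{\left(29 - 3\right) \frac{3568009093253}{1296403}} = \frac{1}{26} \cdot \frac{1296403}{3568009093253} = \frac{1296403}{92768236424578}$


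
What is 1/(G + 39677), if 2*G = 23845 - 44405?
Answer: 1/29397 ≈ 3.4017e-5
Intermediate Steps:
G = -10280 (G = (23845 - 44405)/2 = (½)*(-20560) = -10280)
1/(G + 39677) = 1/(-10280 + 39677) = 1/29397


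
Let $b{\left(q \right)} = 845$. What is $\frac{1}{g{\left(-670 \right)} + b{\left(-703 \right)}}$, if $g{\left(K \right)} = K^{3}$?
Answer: $- \frac{1}{300762155} \approx -3.3249 \cdot 10^{-9}$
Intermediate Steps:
$\frac{1}{g{\left(-670 \right)} + b{\left(-703 \right)}} = \frac{1}{\left(-670\right)^{3} + 845} = \frac{1}{-300763000 + 845} = \frac{1}{-300762155} = - \frac{1}{300762155}$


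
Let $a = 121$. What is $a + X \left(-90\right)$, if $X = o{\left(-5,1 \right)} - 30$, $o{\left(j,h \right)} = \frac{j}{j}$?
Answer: $2731$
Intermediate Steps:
$o{\left(j,h \right)} = 1$
$X = -29$ ($X = 1 - 30 = -29$)
$a + X \left(-90\right) = 121 - -2610 = 121 + 2610 = 2731$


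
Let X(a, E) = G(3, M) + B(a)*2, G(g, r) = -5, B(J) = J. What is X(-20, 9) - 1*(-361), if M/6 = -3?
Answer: 316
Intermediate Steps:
M = -18 (M = 6*(-3) = -18)
X(a, E) = -5 + 2*a (X(a, E) = -5 + a*2 = -5 + 2*a)
X(-20, 9) - 1*(-361) = (-5 + 2*(-20)) - 1*(-361) = (-5 - 40) + 361 = -45 + 361 = 316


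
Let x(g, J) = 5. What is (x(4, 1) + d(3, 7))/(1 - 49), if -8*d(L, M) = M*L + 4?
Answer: -5/128 ≈ -0.039063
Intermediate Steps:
d(L, M) = -½ - L*M/8 (d(L, M) = -(M*L + 4)/8 = -(L*M + 4)/8 = -(4 + L*M)/8 = -½ - L*M/8)
(x(4, 1) + d(3, 7))/(1 - 49) = (5 + (-½ - ⅛*3*7))/(1 - 49) = (5 + (-½ - 21/8))/(-48) = (5 - 25/8)*(-1/48) = (15/8)*(-1/48) = -5/128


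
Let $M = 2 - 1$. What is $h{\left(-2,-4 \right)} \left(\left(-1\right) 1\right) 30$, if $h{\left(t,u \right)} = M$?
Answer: $-30$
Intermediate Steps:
$M = 1$
$h{\left(t,u \right)} = 1$
$h{\left(-2,-4 \right)} \left(\left(-1\right) 1\right) 30 = 1 \left(\left(-1\right) 1\right) 30 = 1 \left(-1\right) 30 = \left(-1\right) 30 = -30$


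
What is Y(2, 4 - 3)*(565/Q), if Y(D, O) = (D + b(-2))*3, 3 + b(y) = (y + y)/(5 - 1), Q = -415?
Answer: 678/83 ≈ 8.1687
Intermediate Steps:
b(y) = -3 + y/2 (b(y) = -3 + (y + y)/(5 - 1) = -3 + (2*y)/4 = -3 + (2*y)*(1/4) = -3 + y/2)
Y(D, O) = -12 + 3*D (Y(D, O) = (D + (-3 + (1/2)*(-2)))*3 = (D + (-3 - 1))*3 = (D - 4)*3 = (-4 + D)*3 = -12 + 3*D)
Y(2, 4 - 3)*(565/Q) = (-12 + 3*2)*(565/(-415)) = (-12 + 6)*(565*(-1/415)) = -6*(-113/83) = 678/83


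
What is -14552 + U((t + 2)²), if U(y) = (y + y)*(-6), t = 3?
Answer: -14852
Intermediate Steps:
U(y) = -12*y (U(y) = (2*y)*(-6) = -12*y)
-14552 + U((t + 2)²) = -14552 - 12*(3 + 2)² = -14552 - 12*5² = -14552 - 12*25 = -14552 - 300 = -14852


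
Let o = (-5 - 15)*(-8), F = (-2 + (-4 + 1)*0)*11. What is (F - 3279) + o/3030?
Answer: -1000187/303 ≈ -3300.9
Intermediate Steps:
F = -22 (F = (-2 - 3*0)*11 = (-2 + 0)*11 = -2*11 = -22)
o = 160 (o = -20*(-8) = 160)
(F - 3279) + o/3030 = (-22 - 3279) + 160/3030 = -3301 + 160*(1/3030) = -3301 + 16/303 = -1000187/303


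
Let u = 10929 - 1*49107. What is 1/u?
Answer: -1/38178 ≈ -2.6193e-5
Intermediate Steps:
u = -38178 (u = 10929 - 49107 = -38178)
1/u = 1/(-38178) = -1/38178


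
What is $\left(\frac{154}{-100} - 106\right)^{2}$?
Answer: $\frac{28912129}{2500} \approx 11565.0$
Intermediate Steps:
$\left(\frac{154}{-100} - 106\right)^{2} = \left(154 \left(- \frac{1}{100}\right) - 106\right)^{2} = \left(- \frac{77}{50} - 106\right)^{2} = \left(- \frac{5377}{50}\right)^{2} = \frac{28912129}{2500}$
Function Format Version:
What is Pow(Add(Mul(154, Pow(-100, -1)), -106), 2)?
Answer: Rational(28912129, 2500) ≈ 11565.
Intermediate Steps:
Pow(Add(Mul(154, Pow(-100, -1)), -106), 2) = Pow(Add(Mul(154, Rational(-1, 100)), -106), 2) = Pow(Add(Rational(-77, 50), -106), 2) = Pow(Rational(-5377, 50), 2) = Rational(28912129, 2500)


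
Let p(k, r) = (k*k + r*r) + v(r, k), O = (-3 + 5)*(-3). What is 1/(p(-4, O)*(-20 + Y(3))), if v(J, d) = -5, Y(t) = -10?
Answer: -1/1410 ≈ -0.00070922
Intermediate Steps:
O = -6 (O = 2*(-3) = -6)
p(k, r) = -5 + k² + r² (p(k, r) = (k*k + r*r) - 5 = (k² + r²) - 5 = -5 + k² + r²)
1/(p(-4, O)*(-20 + Y(3))) = 1/((-5 + (-4)² + (-6)²)*(-20 - 10)) = 1/((-5 + 16 + 36)*(-30)) = 1/(47*(-30)) = 1/(-1410) = -1/1410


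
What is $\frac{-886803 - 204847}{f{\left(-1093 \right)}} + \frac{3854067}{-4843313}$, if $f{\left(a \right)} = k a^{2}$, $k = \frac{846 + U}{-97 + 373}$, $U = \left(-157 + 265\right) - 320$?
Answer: $- \frac{2189183523962211}{1834180713187429} \approx -1.1935$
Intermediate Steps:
$U = -212$ ($U = 108 - 320 = -212$)
$k = \frac{317}{138}$ ($k = \frac{846 - 212}{-97 + 373} = \frac{634}{276} = 634 \cdot \frac{1}{276} = \frac{317}{138} \approx 2.2971$)
$f{\left(a \right)} = \frac{317 a^{2}}{138}$
$\frac{-886803 - 204847}{f{\left(-1093 \right)}} + \frac{3854067}{-4843313} = \frac{-886803 - 204847}{\frac{317}{138} \left(-1093\right)^{2}} + \frac{3854067}{-4843313} = - \frac{1091650}{\frac{317}{138} \cdot 1194649} + 3854067 \left(- \frac{1}{4843313}\right) = - \frac{1091650}{\frac{378703733}{138}} - \frac{3854067}{4843313} = \left(-1091650\right) \frac{138}{378703733} - \frac{3854067}{4843313} = - \frac{150647700}{378703733} - \frac{3854067}{4843313} = - \frac{2189183523962211}{1834180713187429}$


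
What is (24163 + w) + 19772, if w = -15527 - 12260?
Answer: 16148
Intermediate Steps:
w = -27787
(24163 + w) + 19772 = (24163 - 27787) + 19772 = -3624 + 19772 = 16148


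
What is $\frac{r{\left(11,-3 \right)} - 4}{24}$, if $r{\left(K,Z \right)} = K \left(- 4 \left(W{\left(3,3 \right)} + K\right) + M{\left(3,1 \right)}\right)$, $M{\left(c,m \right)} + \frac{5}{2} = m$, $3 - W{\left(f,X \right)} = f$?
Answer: $- \frac{1009}{48} \approx -21.021$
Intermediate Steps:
$W{\left(f,X \right)} = 3 - f$
$M{\left(c,m \right)} = - \frac{5}{2} + m$
$r{\left(K,Z \right)} = K \left(- \frac{3}{2} - 4 K\right)$ ($r{\left(K,Z \right)} = K \left(- 4 \left(\left(3 - 3\right) + K\right) + \left(- \frac{5}{2} + 1\right)\right) = K \left(- 4 \left(\left(3 - 3\right) + K\right) - \frac{3}{2}\right) = K \left(- 4 \left(0 + K\right) - \frac{3}{2}\right) = K \left(- 4 K - \frac{3}{2}\right) = K \left(- \frac{3}{2} - 4 K\right)$)
$\frac{r{\left(11,-3 \right)} - 4}{24} = \frac{\left(- \frac{1}{2}\right) 11 \left(3 + 8 \cdot 11\right) - 4}{24} = \frac{\left(- \frac{1}{2}\right) 11 \left(3 + 88\right) - 4}{24} = \frac{\left(- \frac{1}{2}\right) 11 \cdot 91 - 4}{24} = \frac{- \frac{1001}{2} - 4}{24} = \frac{1}{24} \left(- \frac{1009}{2}\right) = - \frac{1009}{48}$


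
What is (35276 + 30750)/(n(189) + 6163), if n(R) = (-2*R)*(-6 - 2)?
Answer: 66026/9187 ≈ 7.1869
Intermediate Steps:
n(R) = 16*R (n(R) = -2*R*(-8) = 16*R)
(35276 + 30750)/(n(189) + 6163) = (35276 + 30750)/(16*189 + 6163) = 66026/(3024 + 6163) = 66026/9187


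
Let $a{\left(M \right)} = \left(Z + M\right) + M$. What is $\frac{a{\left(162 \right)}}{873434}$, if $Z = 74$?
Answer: $\frac{199}{436717} \approx 0.00045567$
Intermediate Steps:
$a{\left(M \right)} = 74 + 2 M$ ($a{\left(M \right)} = \left(74 + M\right) + M = 74 + 2 M$)
$\frac{a{\left(162 \right)}}{873434} = \frac{74 + 2 \cdot 162}{873434} = \left(74 + 324\right) \frac{1}{873434} = 398 \cdot \frac{1}{873434} = \frac{199}{436717}$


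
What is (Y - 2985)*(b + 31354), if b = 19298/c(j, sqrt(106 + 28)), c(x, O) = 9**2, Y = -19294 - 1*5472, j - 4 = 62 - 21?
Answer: -71014031972/81 ≈ -8.7672e+8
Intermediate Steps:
j = 45 (j = 4 + (62 - 21) = 4 + 41 = 45)
Y = -24766 (Y = -19294 - 5472 = -24766)
c(x, O) = 81
b = 19298/81 ≈ 238.25
(Y - 2985)*(b + 31354) = (-24766 - 2985)*(19298/81 + 31354) = -27751*2558972/81 = -71014031972/81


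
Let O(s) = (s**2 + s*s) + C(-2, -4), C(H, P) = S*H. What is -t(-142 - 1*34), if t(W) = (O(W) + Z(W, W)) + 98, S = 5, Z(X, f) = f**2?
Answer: -93016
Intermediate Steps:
C(H, P) = 5*H
O(s) = -10 + 2*s**2 (O(s) = (s**2 + s*s) + 5*(-2) = (s**2 + s**2) - 10 = 2*s**2 - 10 = -10 + 2*s**2)
t(W) = 88 + 3*W**2 (t(W) = ((-10 + 2*W**2) + W**2) + 98 = (-10 + 3*W**2) + 98 = 88 + 3*W**2)
-t(-142 - 1*34) = -(88 + 3*(-142 - 1*34)**2) = -(88 + 3*(-142 - 34)**2) = -(88 + 3*(-176)**2) = -(88 + 3*30976) = -(88 + 92928) = -1*93016 = -93016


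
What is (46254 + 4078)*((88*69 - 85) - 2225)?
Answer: 189348984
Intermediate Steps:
(46254 + 4078)*((88*69 - 85) - 2225) = 50332*((6072 - 85) - 2225) = 50332*(5987 - 2225) = 50332*3762 = 189348984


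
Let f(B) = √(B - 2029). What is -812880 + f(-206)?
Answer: -812880 + I*√2235 ≈ -8.1288e+5 + 47.276*I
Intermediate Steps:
f(B) = √(-2029 + B)
-812880 + f(-206) = -812880 + √(-2029 - 206) = -812880 + √(-2235) = -812880 + I*√2235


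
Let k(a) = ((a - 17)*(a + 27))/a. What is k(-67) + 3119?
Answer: 205613/67 ≈ 3068.9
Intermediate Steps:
k(a) = (-17 + a)*(27 + a)/a (k(a) = ((-17 + a)*(27 + a))/a = (-17 + a)*(27 + a)/a)
k(-67) + 3119 = (10 - 67 - 459/(-67)) + 3119 = (10 - 67 - 459*(-1/67)) + 3119 = (10 - 67 + 459/67) + 3119 = -3360/67 + 3119 = 205613/67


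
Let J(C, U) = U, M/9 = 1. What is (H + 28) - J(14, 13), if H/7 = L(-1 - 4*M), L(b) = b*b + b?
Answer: 9339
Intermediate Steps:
M = 9 (M = 9*1 = 9)
L(b) = b + b² (L(b) = b² + b = b + b²)
H = 9324 (H = 7*((-1 - 4*9)*(1 + (-1 - 4*9))) = 7*((-1 - 36)*(1 + (-1 - 36))) = 7*(-37*(1 - 37)) = 7*(-37*(-36)) = 7*1332 = 9324)
(H + 28) - J(14, 13) = (9324 + 28) - 1*13 = 9352 - 13 = 9339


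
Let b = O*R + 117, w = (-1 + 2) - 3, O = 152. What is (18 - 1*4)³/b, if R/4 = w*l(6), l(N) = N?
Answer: -2744/7179 ≈ -0.38223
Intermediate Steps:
w = -2 (w = 1 - 3 = -2)
R = -48 (R = 4*(-2*6) = 4*(-12) = -48)
b = -7179 (b = 152*(-48) + 117 = -7296 + 117 = -7179)
(18 - 1*4)³/b = (18 - 1*4)³/(-7179) = (18 - 4)³*(-1/7179) = 14³*(-1/7179) = 2744*(-1/7179) = -2744/7179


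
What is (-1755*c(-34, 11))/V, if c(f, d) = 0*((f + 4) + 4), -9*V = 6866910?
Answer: 0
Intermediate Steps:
V = -762990 (V = -⅑*6866910 = -762990)
c(f, d) = 0 (c(f, d) = 0*((4 + f) + 4) = 0*(8 + f) = 0)
(-1755*c(-34, 11))/V = -1755*0/(-762990) = 0*(-1/762990) = 0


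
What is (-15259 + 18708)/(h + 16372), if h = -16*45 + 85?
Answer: 3449/15737 ≈ 0.21917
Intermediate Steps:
h = -635 (h = -720 + 85 = -635)
(-15259 + 18708)/(h + 16372) = (-15259 + 18708)/(-635 + 16372) = 3449/15737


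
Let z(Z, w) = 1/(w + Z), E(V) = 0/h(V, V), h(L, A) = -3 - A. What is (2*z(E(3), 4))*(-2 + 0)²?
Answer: 2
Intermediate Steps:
E(V) = 0 (E(V) = 0/(-3 - V) = 0)
z(Z, w) = 1/(Z + w)
(2*z(E(3), 4))*(-2 + 0)² = (2/(0 + 4))*(-2 + 0)² = (2/4)*(-2)² = (2*(¼))*4 = (½)*4 = 2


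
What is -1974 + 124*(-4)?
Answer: -2470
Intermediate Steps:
-1974 + 124*(-4) = -1974 - 496 = -2470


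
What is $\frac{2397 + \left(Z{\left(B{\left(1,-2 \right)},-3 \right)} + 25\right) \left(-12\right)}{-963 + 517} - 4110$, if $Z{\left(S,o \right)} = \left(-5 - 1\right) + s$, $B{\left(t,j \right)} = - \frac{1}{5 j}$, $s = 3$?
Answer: $- \frac{1835193}{446} \approx -4114.8$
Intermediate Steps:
$B{\left(t,j \right)} = - \frac{1}{5 j}$
$Z{\left(S,o \right)} = -3$ ($Z{\left(S,o \right)} = \left(-5 - 1\right) + 3 = -6 + 3 = -3$)
$\frac{2397 + \left(Z{\left(B{\left(1,-2 \right)},-3 \right)} + 25\right) \left(-12\right)}{-963 + 517} - 4110 = \frac{2397 + \left(-3 + 25\right) \left(-12\right)}{-963 + 517} - 4110 = \frac{2397 + 22 \left(-12\right)}{-446} - 4110 = \left(2397 - 264\right) \left(- \frac{1}{446}\right) - 4110 = 2133 \left(- \frac{1}{446}\right) - 4110 = - \frac{2133}{446} - 4110 = - \frac{1835193}{446}$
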